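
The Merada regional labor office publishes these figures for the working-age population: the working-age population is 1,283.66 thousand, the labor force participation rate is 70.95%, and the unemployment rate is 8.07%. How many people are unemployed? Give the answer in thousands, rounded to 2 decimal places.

About 73.50 thousand are unemployed.

Labor force = 0.7095 × 1,283.66 = 910.76 thousand.
Unemployed = 0.0807 × 910.76 ≈ 73.50 thousand.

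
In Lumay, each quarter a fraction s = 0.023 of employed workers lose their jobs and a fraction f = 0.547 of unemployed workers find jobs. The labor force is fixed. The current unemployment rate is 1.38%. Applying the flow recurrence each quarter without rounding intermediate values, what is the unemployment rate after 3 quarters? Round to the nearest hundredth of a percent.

Unemployment rate after three quarters ≈ 3.82%.

With a fixed labor force, u_{t+1} = u_t + s·(1−u_t) − f·u_t = u_t·(1−s−f) + s.
Here 1−s−f = 0.430 and s = 0.023.
u_1 = 0.013800 × 0.430 + 0.023 = 0.028934.
u_2 = 0.028934 × 0.430 + 0.023 = 0.035442.
u_3 = 0.035442 × 0.430 + 0.023 = 0.038240.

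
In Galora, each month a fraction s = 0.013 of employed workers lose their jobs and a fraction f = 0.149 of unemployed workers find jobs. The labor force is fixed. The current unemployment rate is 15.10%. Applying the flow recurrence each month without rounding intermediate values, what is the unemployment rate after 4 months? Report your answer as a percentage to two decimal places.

Unemployment rate after four months ≈ 11.51%.

With a fixed labor force, u_{t+1} = u_t + s·(1−u_t) − f·u_t = u_t·(1−s−f) + s.
Here 1−s−f = 0.838 and s = 0.013.
u_1 = 0.151000 × 0.838 + 0.013 = 0.139538.
u_2 = 0.139538 × 0.838 + 0.013 = 0.129933.
u_3 = 0.129933 × 0.838 + 0.013 = 0.121884.
u_4 = 0.121884 × 0.838 + 0.013 = 0.115139.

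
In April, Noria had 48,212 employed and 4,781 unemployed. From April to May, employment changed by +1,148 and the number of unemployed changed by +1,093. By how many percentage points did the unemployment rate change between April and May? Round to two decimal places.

April: labor force = 48,212 + 4,781 = 52,993; u = 4,781/52,993 = 9.02%.
May: labor force = 49,360 + 5,874 = 55,234; u = 5,874/55,234 = 10.63%.
Change = 10.63% − 9.02% = +1.61 pp.

The unemployment rate changed by +1.61 percentage points.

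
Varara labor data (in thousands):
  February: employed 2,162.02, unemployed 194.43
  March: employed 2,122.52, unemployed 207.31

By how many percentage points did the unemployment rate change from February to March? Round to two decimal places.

The unemployment rate changed by +0.65 percentage points.

February: labor force = 2,162.02 + 194.43 = 2,356.45; u = 194.43/2,356.45 = 8.25%.
March: labor force = 2,122.52 + 207.31 = 2,329.83; u = 207.31/2,329.83 = 8.90%.
Change = 8.90% − 8.25% = +0.65 pp.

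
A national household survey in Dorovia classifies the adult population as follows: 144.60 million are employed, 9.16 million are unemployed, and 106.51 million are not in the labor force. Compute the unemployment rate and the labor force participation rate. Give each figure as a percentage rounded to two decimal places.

Labor force = employed + unemployed = 144.60 + 9.16 = 153.76 million.
Working-age population = 153.76 + 106.51 = 260.27 million.
Unemployment rate = 9.16 / 153.76 = 5.96%.
Labor force participation rate = 153.76 / 260.27 = 59.08%.

Unemployment rate ≈ 5.96%; labor force participation rate ≈ 59.08%.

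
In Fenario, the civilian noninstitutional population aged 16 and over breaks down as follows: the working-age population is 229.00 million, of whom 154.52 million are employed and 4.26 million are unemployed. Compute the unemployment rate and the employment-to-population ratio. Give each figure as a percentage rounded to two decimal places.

Unemployment rate ≈ 2.68%; employment-population ratio ≈ 67.48%.

Labor force = employed + unemployed = 154.52 + 4.26 = 158.78 million.
Unemployment rate = 4.26 / 158.78 = 2.68%.
Employment-population ratio = 154.52 / 229.00 = 67.48%.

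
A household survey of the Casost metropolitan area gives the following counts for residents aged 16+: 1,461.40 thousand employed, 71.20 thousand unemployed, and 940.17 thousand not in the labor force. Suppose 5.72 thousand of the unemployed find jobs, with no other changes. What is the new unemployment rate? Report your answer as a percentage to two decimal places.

New unemployment rate ≈ 4.27%.

Initially, labor force = 1,461.40 + 71.20 = 1,532.60 thousand, so u = 71.20/1,532.60 = 4.65%.
After the change, unemployed falls and employed rises by 5.72; labor force unchanged → E = 1,467.12, U = 65.48, labor force = 1,532.60 thousand.
New unemployment rate = 65.48 / 1,532.60 = 4.27%.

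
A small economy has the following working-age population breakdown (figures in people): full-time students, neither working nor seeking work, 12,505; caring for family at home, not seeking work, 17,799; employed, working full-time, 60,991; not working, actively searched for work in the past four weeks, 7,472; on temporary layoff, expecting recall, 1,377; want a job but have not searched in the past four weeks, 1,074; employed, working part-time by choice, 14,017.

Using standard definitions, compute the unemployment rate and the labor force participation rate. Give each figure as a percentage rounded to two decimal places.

Employed = 60,991 + 14,017 = 75,008.
Unemployed = 7,472 + 1,377 = 8,849 (jobless and actively searching, or on temporary layoff).
Labor force = 75,008 + 8,849 = 83,857.
Not in labor force = 12,505 + 17,799 + 1,074 = 31,378 (those not working and not actively searching are outside the labor force — including those who want a job but have given up searching).
Civilian working-age population = 83,857 + 31,378 = 115,235.
Unemployment rate = 8,849 / 83,857 = 10.55%.
Labor force participation rate = 83,857 / 115,235 = 72.77%.

Unemployment rate ≈ 10.55%; labor force participation rate ≈ 72.77%.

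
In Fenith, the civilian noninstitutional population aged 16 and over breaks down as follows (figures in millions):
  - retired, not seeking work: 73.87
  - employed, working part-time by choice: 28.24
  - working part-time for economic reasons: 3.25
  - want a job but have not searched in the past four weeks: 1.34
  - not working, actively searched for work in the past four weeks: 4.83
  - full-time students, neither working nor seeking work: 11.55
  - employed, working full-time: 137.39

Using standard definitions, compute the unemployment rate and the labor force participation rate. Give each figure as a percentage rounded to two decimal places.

Employed = 28.24 + 3.25 + 137.39 = 168.88 million (anyone who worked, including part-time for economic reasons, counts as employed).
Unemployed = 4.83 million.
Labor force = 168.88 + 4.83 = 173.71 million.
Not in labor force = 73.87 + 1.34 + 11.55 = 86.76 million (those not working and not actively searching are outside the labor force — including those who want a job but have given up searching).
Civilian working-age population = 173.71 + 86.76 = 260.47 million.
Unemployment rate = 4.83 / 173.71 = 2.78%.
Labor force participation rate = 173.71 / 260.47 = 66.69%.

Unemployment rate ≈ 2.78%; labor force participation rate ≈ 66.69%.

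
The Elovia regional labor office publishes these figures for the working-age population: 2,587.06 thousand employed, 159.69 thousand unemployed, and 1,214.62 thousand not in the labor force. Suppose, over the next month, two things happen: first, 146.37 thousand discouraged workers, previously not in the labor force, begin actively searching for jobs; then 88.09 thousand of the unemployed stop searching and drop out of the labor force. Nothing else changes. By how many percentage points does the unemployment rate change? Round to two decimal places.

Initially, labor force = 2,587.06 + 159.69 = 2,746.75 thousand, so u = 159.69/2,746.75 = 5.81%.
After the first change, unemployed and labor force both rise by 146.37 → E = 2,587.06, U = 306.06, labor force = 2,893.12 thousand.
After the second change, unemployed and labor force both fall by 88.09 → E = 2,587.06, U = 217.97, labor force = 2,805.03 thousand.
New unemployment rate = 217.97 / 2,805.03 = 7.77%.
Change = 7.77% − 5.81% = +1.96 percentage points.

The unemployment rate changes by +1.96 percentage points.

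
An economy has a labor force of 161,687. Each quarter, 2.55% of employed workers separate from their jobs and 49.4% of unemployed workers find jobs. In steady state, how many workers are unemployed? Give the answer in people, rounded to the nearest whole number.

Steady-state unemployment rate u* = s/(s+f) = 2.55/(2.55+49.4) = 0.049086.
Unemployed = u* × labor force = 0.049086 × 161,687 ≈ 7,937.

About 7,937 are unemployed in steady state.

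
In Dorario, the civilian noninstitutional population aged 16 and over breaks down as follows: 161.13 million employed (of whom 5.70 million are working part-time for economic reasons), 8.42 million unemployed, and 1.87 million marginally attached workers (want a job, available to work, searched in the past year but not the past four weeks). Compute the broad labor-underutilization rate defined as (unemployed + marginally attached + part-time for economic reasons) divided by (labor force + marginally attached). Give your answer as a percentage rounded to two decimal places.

Labor force = 161.13 + 8.42 = 169.55 million.
Numerator = 8.42 + 1.87 + 5.70 = 15.99 million.
Denominator = 169.55 + 1.87 = 171.42 million.
Broad rate = 15.99 / 171.42 = 9.33%.

Broad underutilization rate ≈ 9.33%.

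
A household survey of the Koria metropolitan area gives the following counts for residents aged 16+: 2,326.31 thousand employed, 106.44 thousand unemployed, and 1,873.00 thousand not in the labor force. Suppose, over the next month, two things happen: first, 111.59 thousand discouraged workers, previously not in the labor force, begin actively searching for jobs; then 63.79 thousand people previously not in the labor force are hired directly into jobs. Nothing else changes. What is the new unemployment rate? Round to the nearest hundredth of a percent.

New unemployment rate ≈ 8.36%.

Initially, labor force = 2,326.31 + 106.44 = 2,432.75 thousand, so u = 106.44/2,432.75 = 4.38%.
After the first change, unemployed and labor force both rise by 111.59 → E = 2,326.31, U = 218.03, labor force = 2,544.34 thousand.
After the second change, employed and labor force both rise by 63.79; unemployed unchanged → E = 2,390.10, U = 218.03, labor force = 2,608.13 thousand.
New unemployment rate = 218.03 / 2,608.13 = 8.36%.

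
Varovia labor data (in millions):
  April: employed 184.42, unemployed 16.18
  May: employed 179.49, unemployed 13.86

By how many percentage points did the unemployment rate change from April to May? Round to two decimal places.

April: labor force = 184.42 + 16.18 = 200.60; u = 16.18/200.60 = 8.07%.
May: labor force = 179.49 + 13.86 = 193.35; u = 13.86/193.35 = 7.17%.
Change = 7.17% − 8.07% = −0.90 pp.

The unemployment rate changed by −0.90 percentage points.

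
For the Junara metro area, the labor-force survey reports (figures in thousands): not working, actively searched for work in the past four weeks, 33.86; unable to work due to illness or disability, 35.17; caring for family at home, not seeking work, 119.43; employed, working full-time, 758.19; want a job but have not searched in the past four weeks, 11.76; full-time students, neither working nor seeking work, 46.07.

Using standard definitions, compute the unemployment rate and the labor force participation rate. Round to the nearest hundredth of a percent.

Employed = 758.19 thousand.
Unemployed = 33.86 thousand.
Labor force = 758.19 + 33.86 = 792.05 thousand.
Not in labor force = 35.17 + 119.43 + 11.76 + 46.07 = 212.43 thousand (those not working and not actively searching are outside the labor force — including those who want a job but have given up searching).
Civilian working-age population = 792.05 + 212.43 = 1,004.48 thousand.
Unemployment rate = 33.86 / 792.05 = 4.27%.
Labor force participation rate = 792.05 / 1,004.48 = 78.85%.

Unemployment rate ≈ 4.27%; labor force participation rate ≈ 78.85%.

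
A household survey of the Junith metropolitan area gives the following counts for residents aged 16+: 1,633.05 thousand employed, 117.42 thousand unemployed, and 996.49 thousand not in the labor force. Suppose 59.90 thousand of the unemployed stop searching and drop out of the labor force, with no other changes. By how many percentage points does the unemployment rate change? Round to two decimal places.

Initially, labor force = 1,633.05 + 117.42 = 1,750.47 thousand, so u = 117.42/1,750.47 = 6.71%.
After the change, unemployed and labor force both fall by 59.90 → E = 1,633.05, U = 57.52, labor force = 1,690.57 thousand.
New unemployment rate = 57.52 / 1,690.57 = 3.40%.
Change = 3.40% − 6.71% = −3.31 percentage points.

The unemployment rate changes by −3.31 percentage points.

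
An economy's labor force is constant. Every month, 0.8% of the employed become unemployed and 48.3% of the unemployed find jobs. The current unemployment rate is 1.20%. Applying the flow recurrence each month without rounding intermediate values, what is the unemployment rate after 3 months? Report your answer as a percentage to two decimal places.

With a fixed labor force, u_{t+1} = u_t + s·(1−u_t) − f·u_t = u_t·(1−s−f) + s.
Here 1−s−f = 0.509 and s = 0.008.
u_1 = 0.012000 × 0.509 + 0.008 = 0.014108.
u_2 = 0.014108 × 0.509 + 0.008 = 0.015181.
u_3 = 0.015181 × 0.509 + 0.008 = 0.015727.

Unemployment rate after three months ≈ 1.57%.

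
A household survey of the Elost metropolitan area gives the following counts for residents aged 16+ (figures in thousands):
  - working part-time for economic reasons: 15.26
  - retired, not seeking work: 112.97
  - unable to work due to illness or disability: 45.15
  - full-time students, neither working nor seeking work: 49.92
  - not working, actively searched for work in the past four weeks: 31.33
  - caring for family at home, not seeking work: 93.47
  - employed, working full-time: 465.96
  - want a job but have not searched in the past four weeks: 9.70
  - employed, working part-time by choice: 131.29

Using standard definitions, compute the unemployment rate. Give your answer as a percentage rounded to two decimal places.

Employed = 15.26 + 465.96 + 131.29 = 612.51 thousand (anyone who worked, including part-time for economic reasons, counts as employed).
Unemployed = 31.33 thousand.
Labor force = 612.51 + 31.33 = 643.84 thousand.
Unemployment rate = 31.33 / 643.84 = 4.87%.

Unemployment rate ≈ 4.87%.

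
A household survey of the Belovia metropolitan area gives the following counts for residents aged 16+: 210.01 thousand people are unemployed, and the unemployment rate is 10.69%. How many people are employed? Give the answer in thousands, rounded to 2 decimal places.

About 1,754.54 thousand are employed.

Labor force = U / u = 210.01 / 0.1069 ≈ 1,964.55 thousand.
Employed = labor force − unemployed = 1,964.55 − 210.01 = 1,754.54 thousand.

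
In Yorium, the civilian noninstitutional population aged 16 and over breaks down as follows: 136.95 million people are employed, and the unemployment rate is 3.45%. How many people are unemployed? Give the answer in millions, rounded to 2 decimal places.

Let U be the number unemployed. The labor force is E + U, and U/(E+U) = 0.0345.
So U = 0.0345 × 136.95 / (1 − 0.0345) = 4.7248 / 0.9655 ≈ 4.89 million.

About 4.89 million are unemployed.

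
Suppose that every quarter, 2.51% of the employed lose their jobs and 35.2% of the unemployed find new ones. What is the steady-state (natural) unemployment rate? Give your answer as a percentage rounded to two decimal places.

Steady-state unemployment rate ≈ 6.66%.

At steady state the flows balance: s·E = f·U, so U/(E+U) = s/(s+f).
u* = 2.51 / (2.51 + 35.2) = 2.51 / 37.71 = 6.66%.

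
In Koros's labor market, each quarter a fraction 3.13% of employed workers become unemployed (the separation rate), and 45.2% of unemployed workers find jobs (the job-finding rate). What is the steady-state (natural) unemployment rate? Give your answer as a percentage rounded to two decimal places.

Steady-state unemployment rate ≈ 6.48%.

At steady state the flows balance: s·E = f·U, so U/(E+U) = s/(s+f).
u* = 3.13 / (3.13 + 45.2) = 3.13 / 48.33 = 6.48%.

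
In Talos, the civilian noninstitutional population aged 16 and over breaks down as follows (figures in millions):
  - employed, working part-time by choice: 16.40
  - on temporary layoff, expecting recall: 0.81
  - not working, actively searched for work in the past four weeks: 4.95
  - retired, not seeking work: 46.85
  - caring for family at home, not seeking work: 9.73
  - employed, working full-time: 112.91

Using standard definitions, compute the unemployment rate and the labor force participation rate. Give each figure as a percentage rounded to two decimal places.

Employed = 16.40 + 112.91 = 129.31 million.
Unemployed = 0.81 + 4.95 = 5.76 million (jobless and actively searching, or on temporary layoff).
Labor force = 129.31 + 5.76 = 135.07 million.
Not in labor force = 46.85 + 9.73 = 56.58 million (those not working and not actively searching are outside the labor force).
Civilian working-age population = 135.07 + 56.58 = 191.65 million.
Unemployment rate = 5.76 / 135.07 = 4.26%.
Labor force participation rate = 135.07 / 191.65 = 70.48%.

Unemployment rate ≈ 4.26%; labor force participation rate ≈ 70.48%.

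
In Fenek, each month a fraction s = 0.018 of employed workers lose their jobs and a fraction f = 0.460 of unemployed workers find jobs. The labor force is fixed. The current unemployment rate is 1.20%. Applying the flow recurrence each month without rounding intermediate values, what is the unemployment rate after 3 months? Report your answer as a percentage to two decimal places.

Unemployment rate after three months ≈ 3.40%.

With a fixed labor force, u_{t+1} = u_t + s·(1−u_t) − f·u_t = u_t·(1−s−f) + s.
Here 1−s−f = 0.522 and s = 0.018.
u_1 = 0.012000 × 0.522 + 0.018 = 0.024264.
u_2 = 0.024264 × 0.522 + 0.018 = 0.030666.
u_3 = 0.030666 × 0.522 + 0.018 = 0.034008.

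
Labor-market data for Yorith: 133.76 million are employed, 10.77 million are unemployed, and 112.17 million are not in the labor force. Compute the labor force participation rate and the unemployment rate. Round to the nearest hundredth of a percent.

Labor force = employed + unemployed = 133.76 + 10.77 = 144.53 million.
Working-age population = 144.53 + 112.17 = 256.70 million.
Unemployment rate = 10.77 / 144.53 = 7.45%.
Labor force participation rate = 144.53 / 256.70 = 56.30%.

Labor force participation rate ≈ 56.30%; unemployment rate ≈ 7.45%.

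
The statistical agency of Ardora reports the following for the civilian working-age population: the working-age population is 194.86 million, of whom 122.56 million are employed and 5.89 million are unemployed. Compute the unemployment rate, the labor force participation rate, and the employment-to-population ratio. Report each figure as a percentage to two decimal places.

Labor force = employed + unemployed = 122.56 + 5.89 = 128.45 million.
Unemployment rate = 5.89 / 128.45 = 4.59%.
Labor force participation rate = 128.45 / 194.86 = 65.92%.
Employment-population ratio = 122.56 / 194.86 = 62.90%.

Unemployment rate ≈ 4.59%; labor force participation rate ≈ 65.92%; employment-population ratio ≈ 62.90%.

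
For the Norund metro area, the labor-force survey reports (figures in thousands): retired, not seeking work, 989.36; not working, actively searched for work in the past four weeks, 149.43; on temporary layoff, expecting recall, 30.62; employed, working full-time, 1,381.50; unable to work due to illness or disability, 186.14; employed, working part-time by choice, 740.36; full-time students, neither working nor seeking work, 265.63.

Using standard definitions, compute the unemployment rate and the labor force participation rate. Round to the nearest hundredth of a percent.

Unemployment rate ≈ 7.82%; labor force participation rate ≈ 61.50%.

Employed = 1,381.50 + 740.36 = 2,121.86 thousand.
Unemployed = 149.43 + 30.62 = 180.05 thousand (jobless and actively searching, or on temporary layoff).
Labor force = 2,121.86 + 180.05 = 2,301.91 thousand.
Not in labor force = 989.36 + 186.14 + 265.63 = 1,441.13 thousand (those not working and not actively searching are outside the labor force).
Civilian working-age population = 2,301.91 + 1,441.13 = 3,743.04 thousand.
Unemployment rate = 180.05 / 2,301.91 = 7.82%.
Labor force participation rate = 2,301.91 / 3,743.04 = 61.50%.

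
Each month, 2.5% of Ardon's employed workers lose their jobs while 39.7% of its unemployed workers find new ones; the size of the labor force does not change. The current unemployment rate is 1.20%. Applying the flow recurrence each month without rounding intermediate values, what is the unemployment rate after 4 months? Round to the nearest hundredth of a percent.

Unemployment rate after four months ≈ 5.40%.

With a fixed labor force, u_{t+1} = u_t + s·(1−u_t) − f·u_t = u_t·(1−s−f) + s.
Here 1−s−f = 0.578 and s = 0.025.
u_1 = 0.012000 × 0.578 + 0.025 = 0.031936.
u_2 = 0.031936 × 0.578 + 0.025 = 0.043459.
u_3 = 0.043459 × 0.578 + 0.025 = 0.050119.
u_4 = 0.050119 × 0.578 + 0.025 = 0.053969.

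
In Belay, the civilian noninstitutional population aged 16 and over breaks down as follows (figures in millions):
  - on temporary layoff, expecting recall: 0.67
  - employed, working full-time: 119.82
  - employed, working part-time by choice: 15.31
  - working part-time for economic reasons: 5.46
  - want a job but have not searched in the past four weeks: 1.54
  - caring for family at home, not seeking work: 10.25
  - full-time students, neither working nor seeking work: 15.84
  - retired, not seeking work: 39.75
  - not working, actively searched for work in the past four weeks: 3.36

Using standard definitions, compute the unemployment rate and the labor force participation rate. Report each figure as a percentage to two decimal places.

Unemployment rate ≈ 2.79%; labor force participation rate ≈ 68.22%.

Employed = 119.82 + 15.31 + 5.46 = 140.59 million (anyone who worked, including part-time for economic reasons, counts as employed).
Unemployed = 0.67 + 3.36 = 4.03 million (jobless and actively searching, or on temporary layoff).
Labor force = 140.59 + 4.03 = 144.62 million.
Not in labor force = 1.54 + 10.25 + 15.84 + 39.75 = 67.38 million (those not working and not actively searching are outside the labor force — including those who want a job but have given up searching).
Civilian working-age population = 144.62 + 67.38 = 212.00 million.
Unemployment rate = 4.03 / 144.62 = 2.79%.
Labor force participation rate = 144.62 / 212.00 = 68.22%.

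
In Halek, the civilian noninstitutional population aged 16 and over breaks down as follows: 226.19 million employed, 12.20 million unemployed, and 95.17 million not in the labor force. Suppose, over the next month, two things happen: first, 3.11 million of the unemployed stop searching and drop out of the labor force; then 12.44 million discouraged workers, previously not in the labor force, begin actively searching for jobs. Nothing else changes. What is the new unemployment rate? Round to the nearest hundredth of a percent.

Initially, labor force = 226.19 + 12.20 = 238.39 million, so u = 12.20/238.39 = 5.12%.
After the first change, unemployed and labor force both fall by 3.11 → E = 226.19, U = 9.09, labor force = 235.28 million.
After the second change, unemployed and labor force both rise by 12.44 → E = 226.19, U = 21.53, labor force = 247.72 million.
New unemployment rate = 21.53 / 247.72 = 8.69%.

New unemployment rate ≈ 8.69%.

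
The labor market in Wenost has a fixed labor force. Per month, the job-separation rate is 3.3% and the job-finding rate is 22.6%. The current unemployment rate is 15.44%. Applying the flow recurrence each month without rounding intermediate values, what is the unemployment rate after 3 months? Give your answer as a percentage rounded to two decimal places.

With a fixed labor force, u_{t+1} = u_t + s·(1−u_t) − f·u_t = u_t·(1−s−f) + s.
Here 1−s−f = 0.741 and s = 0.033.
u_1 = 0.154400 × 0.741 + 0.033 = 0.147410.
u_2 = 0.147410 × 0.741 + 0.033 = 0.142231.
u_3 = 0.142231 × 0.741 + 0.033 = 0.138393.

Unemployment rate after three months ≈ 13.84%.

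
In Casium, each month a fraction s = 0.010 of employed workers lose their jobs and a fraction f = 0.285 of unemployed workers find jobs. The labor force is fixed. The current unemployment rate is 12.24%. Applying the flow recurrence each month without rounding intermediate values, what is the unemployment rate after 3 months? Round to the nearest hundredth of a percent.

Unemployment rate after three months ≈ 6.49%.

With a fixed labor force, u_{t+1} = u_t + s·(1−u_t) − f·u_t = u_t·(1−s−f) + s.
Here 1−s−f = 0.705 and s = 0.010.
u_1 = 0.122400 × 0.705 + 0.010 = 0.096292.
u_2 = 0.096292 × 0.705 + 0.010 = 0.077886.
u_3 = 0.077886 × 0.705 + 0.010 = 0.064910.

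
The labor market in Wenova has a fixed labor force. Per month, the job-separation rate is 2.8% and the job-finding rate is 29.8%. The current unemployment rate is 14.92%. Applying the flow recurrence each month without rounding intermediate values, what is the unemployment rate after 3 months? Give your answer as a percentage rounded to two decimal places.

Unemployment rate after three months ≈ 10.53%.

With a fixed labor force, u_{t+1} = u_t + s·(1−u_t) − f·u_t = u_t·(1−s−f) + s.
Here 1−s−f = 0.674 and s = 0.028.
u_1 = 0.149200 × 0.674 + 0.028 = 0.128561.
u_2 = 0.128561 × 0.674 + 0.028 = 0.114650.
u_3 = 0.114650 × 0.674 + 0.028 = 0.105274.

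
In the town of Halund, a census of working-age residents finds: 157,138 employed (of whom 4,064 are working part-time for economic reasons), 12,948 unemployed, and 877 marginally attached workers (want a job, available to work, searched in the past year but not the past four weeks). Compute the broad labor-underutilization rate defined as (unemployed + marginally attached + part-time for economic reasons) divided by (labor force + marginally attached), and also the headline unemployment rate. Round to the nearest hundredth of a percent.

Labor force = 157,138 + 12,948 = 170,086.
Numerator = 12,948 + 877 + 4,064 = 17,889.
Denominator = 170,086 + 877 = 170,963.
Broad rate = 17,889 / 170,963 = 10.46%.
Headline unemployment rate = 12,948 / 170,086 = 7.61%.

Broad underutilization rate ≈ 10.46%; headline unemployment rate ≈ 7.61%.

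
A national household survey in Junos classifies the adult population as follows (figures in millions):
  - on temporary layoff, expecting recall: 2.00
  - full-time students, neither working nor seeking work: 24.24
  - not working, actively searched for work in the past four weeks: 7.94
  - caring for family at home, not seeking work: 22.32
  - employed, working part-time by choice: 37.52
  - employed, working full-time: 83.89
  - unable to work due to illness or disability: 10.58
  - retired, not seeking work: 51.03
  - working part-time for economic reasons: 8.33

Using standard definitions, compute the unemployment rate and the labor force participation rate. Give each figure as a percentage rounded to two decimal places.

Employed = 37.52 + 83.89 + 8.33 = 129.74 million (anyone who worked, including part-time for economic reasons, counts as employed).
Unemployed = 2.00 + 7.94 = 9.94 million (jobless and actively searching, or on temporary layoff).
Labor force = 129.74 + 9.94 = 139.68 million.
Not in labor force = 24.24 + 22.32 + 10.58 + 51.03 = 108.17 million (those not working and not actively searching are outside the labor force).
Civilian working-age population = 139.68 + 108.17 = 247.85 million.
Unemployment rate = 9.94 / 139.68 = 7.12%.
Labor force participation rate = 139.68 / 247.85 = 56.36%.

Unemployment rate ≈ 7.12%; labor force participation rate ≈ 56.36%.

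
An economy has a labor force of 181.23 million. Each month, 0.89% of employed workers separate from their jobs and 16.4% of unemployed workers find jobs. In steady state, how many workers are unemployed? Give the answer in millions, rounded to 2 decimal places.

About 9.33 million are unemployed in steady state.

Steady-state unemployment rate u* = s/(s+f) = 0.89/(0.89+16.4) = 0.051475.
Unemployed = u* × labor force = 0.051475 × 181.23 ≈ 9.33 million.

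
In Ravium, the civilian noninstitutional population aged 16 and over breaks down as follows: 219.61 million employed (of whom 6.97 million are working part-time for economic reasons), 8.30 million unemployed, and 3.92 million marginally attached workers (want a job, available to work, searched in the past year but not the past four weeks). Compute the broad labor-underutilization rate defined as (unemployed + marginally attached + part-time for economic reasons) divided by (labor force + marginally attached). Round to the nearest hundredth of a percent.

Labor force = 219.61 + 8.30 = 227.91 million.
Numerator = 8.30 + 3.92 + 6.97 = 19.19 million.
Denominator = 227.91 + 3.92 = 231.83 million.
Broad rate = 19.19 / 231.83 = 8.28%.

Broad underutilization rate ≈ 8.28%.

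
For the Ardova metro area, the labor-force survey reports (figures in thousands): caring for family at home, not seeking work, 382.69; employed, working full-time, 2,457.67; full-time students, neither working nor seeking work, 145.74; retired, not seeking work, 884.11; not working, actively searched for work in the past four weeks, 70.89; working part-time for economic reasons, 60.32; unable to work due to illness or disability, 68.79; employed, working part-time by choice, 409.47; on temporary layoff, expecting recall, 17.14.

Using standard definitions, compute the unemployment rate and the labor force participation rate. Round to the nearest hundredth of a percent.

Unemployment rate ≈ 2.92%; labor force participation rate ≈ 67.06%.

Employed = 2,457.67 + 60.32 + 409.47 = 2,927.46 thousand (anyone who worked, including part-time for economic reasons, counts as employed).
Unemployed = 70.89 + 17.14 = 88.03 thousand (jobless and actively searching, or on temporary layoff).
Labor force = 2,927.46 + 88.03 = 3,015.49 thousand.
Not in labor force = 382.69 + 145.74 + 884.11 + 68.79 = 1,481.33 thousand (those not working and not actively searching are outside the labor force).
Civilian working-age population = 3,015.49 + 1,481.33 = 4,496.82 thousand.
Unemployment rate = 88.03 / 3,015.49 = 2.92%.
Labor force participation rate = 3,015.49 / 4,496.82 = 67.06%.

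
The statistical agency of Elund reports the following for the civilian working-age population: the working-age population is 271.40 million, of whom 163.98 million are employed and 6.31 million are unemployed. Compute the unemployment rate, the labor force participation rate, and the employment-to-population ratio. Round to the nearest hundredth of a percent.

Labor force = employed + unemployed = 163.98 + 6.31 = 170.29 million.
Unemployment rate = 6.31 / 170.29 = 3.71%.
Labor force participation rate = 170.29 / 271.40 = 62.75%.
Employment-population ratio = 163.98 / 271.40 = 60.42%.

Unemployment rate ≈ 3.71%; labor force participation rate ≈ 62.75%; employment-population ratio ≈ 60.42%.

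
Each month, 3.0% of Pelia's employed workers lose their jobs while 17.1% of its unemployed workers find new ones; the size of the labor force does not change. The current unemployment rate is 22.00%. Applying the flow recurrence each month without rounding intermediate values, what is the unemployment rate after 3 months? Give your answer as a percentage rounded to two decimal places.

With a fixed labor force, u_{t+1} = u_t + s·(1−u_t) − f·u_t = u_t·(1−s−f) + s.
Here 1−s−f = 0.799 and s = 0.030.
u_1 = 0.220000 × 0.799 + 0.030 = 0.205780.
u_2 = 0.205780 × 0.799 + 0.030 = 0.194418.
u_3 = 0.194418 × 0.799 + 0.030 = 0.185340.

Unemployment rate after three months ≈ 18.53%.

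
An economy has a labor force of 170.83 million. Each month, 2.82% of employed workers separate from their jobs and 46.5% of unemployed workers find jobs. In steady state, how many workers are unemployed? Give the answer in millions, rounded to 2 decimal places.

Steady-state unemployment rate u* = s/(s+f) = 2.82/(2.82+46.5) = 0.057178.
Unemployed = u* × labor force = 0.057178 × 170.83 ≈ 9.77 million.

About 9.77 million are unemployed in steady state.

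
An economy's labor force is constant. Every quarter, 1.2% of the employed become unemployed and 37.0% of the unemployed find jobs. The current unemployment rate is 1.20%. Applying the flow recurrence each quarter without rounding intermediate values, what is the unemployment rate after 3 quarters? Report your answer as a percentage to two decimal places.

Unemployment rate after three quarters ≈ 2.68%.

With a fixed labor force, u_{t+1} = u_t + s·(1−u_t) − f·u_t = u_t·(1−s−f) + s.
Here 1−s−f = 0.618 and s = 0.012.
u_1 = 0.012000 × 0.618 + 0.012 = 0.019416.
u_2 = 0.019416 × 0.618 + 0.012 = 0.023999.
u_3 = 0.023999 × 0.618 + 0.012 = 0.026831.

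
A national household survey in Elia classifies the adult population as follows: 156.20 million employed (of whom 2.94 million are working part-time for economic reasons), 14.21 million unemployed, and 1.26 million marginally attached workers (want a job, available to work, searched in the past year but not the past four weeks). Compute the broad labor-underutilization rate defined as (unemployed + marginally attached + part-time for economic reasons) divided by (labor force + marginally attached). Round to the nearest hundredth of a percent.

Labor force = 156.20 + 14.21 = 170.41 million.
Numerator = 14.21 + 1.26 + 2.94 = 18.41 million.
Denominator = 170.41 + 1.26 = 171.67 million.
Broad rate = 18.41 / 171.67 = 10.72%.

Broad underutilization rate ≈ 10.72%.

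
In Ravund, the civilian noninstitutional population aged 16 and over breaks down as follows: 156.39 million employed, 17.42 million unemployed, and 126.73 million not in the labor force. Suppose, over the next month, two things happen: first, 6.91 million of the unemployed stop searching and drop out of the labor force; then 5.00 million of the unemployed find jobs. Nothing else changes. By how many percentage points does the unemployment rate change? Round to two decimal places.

Initially, labor force = 156.39 + 17.42 = 173.81 million, so u = 17.42/173.81 = 10.02%.
After the first change, unemployed and labor force both fall by 6.91 → E = 156.39, U = 10.51, labor force = 166.90 million.
After the second change, unemployed falls and employed rises by 5.00; labor force unchanged → E = 161.39, U = 5.51, labor force = 166.90 million.
New unemployment rate = 5.51 / 166.90 = 3.30%.
Change = 3.30% − 10.02% = −6.72 percentage points.

The unemployment rate changes by −6.72 percentage points.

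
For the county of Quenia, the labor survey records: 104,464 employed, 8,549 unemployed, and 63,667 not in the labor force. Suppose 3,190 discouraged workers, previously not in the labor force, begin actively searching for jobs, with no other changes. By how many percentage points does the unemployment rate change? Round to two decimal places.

The unemployment rate changes by +2.54 percentage points.

Initially, labor force = 104,464 + 8,549 = 113,013, so u = 8,549/113,013 = 7.56%.
After the change, unemployed and labor force both rise by 3,190 → E = 104,464, U = 11,739, labor force = 116,203.
New unemployment rate = 11,739 / 116,203 = 10.10%.
Change = 10.10% − 7.56% = +2.54 percentage points.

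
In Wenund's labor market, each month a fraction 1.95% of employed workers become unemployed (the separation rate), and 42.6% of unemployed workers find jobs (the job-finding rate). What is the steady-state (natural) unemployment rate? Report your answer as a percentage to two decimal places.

At steady state the flows balance: s·E = f·U, so U/(E+U) = s/(s+f).
u* = 1.95 / (1.95 + 42.6) = 1.95 / 44.55 = 4.38%.

Steady-state unemployment rate ≈ 4.38%.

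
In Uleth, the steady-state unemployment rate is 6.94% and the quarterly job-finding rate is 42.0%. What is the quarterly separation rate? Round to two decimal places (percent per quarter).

Separation rate ≈ 3.13% per quarter.

From u* = s/(s+f): s = u·f/(1−u).
s = 0.0694 × 42.0 / (1 − 0.0694) = 2.9148 / 0.9306 ≈ 3.13% per quarter.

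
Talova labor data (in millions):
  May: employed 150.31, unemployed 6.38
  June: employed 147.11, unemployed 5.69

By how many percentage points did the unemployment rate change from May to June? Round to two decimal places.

May: labor force = 150.31 + 6.38 = 156.69; u = 6.38/156.69 = 4.07%.
June: labor force = 147.11 + 5.69 = 152.80; u = 5.69/152.80 = 3.72%.
Change = 3.72% − 4.07% = −0.35 pp.

The unemployment rate changed by −0.35 percentage points.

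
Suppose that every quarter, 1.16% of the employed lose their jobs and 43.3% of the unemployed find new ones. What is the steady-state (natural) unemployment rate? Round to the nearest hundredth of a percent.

At steady state the flows balance: s·E = f·U, so U/(E+U) = s/(s+f).
u* = 1.16 / (1.16 + 43.3) = 1.16 / 44.46 = 2.61%.

Steady-state unemployment rate ≈ 2.61%.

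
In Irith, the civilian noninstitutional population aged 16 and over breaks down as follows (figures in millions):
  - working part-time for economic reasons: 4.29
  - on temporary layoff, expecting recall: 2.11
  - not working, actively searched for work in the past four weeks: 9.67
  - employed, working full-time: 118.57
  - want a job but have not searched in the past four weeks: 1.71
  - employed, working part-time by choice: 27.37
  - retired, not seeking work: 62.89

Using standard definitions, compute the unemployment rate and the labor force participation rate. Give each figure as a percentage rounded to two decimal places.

Employed = 4.29 + 118.57 + 27.37 = 150.23 million (anyone who worked, including part-time for economic reasons, counts as employed).
Unemployed = 2.11 + 9.67 = 11.78 million (jobless and actively searching, or on temporary layoff).
Labor force = 150.23 + 11.78 = 162.01 million.
Not in labor force = 1.71 + 62.89 = 64.60 million (those not working and not actively searching are outside the labor force — including those who want a job but have given up searching).
Civilian working-age population = 162.01 + 64.60 = 226.61 million.
Unemployment rate = 11.78 / 162.01 = 7.27%.
Labor force participation rate = 162.01 / 226.61 = 71.49%.

Unemployment rate ≈ 7.27%; labor force participation rate ≈ 71.49%.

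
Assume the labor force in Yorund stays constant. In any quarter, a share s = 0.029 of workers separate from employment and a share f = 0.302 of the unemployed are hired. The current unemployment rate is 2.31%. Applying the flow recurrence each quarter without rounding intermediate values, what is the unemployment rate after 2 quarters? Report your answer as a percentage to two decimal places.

With a fixed labor force, u_{t+1} = u_t + s·(1−u_t) − f·u_t = u_t·(1−s−f) + s.
Here 1−s−f = 0.669 and s = 0.029.
u_1 = 0.023100 × 0.669 + 0.029 = 0.044454.
u_2 = 0.044454 × 0.669 + 0.029 = 0.058740.

Unemployment rate after two quarters ≈ 5.87%.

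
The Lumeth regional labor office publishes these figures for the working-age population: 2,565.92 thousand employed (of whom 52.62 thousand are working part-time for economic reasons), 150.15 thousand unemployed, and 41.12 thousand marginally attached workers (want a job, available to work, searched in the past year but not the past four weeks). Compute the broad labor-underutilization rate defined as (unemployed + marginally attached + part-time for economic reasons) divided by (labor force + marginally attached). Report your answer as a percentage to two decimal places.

Labor force = 2,565.92 + 150.15 = 2,716.07 thousand.
Numerator = 150.15 + 41.12 + 52.62 = 243.89 thousand.
Denominator = 2,716.07 + 41.12 = 2,757.19 thousand.
Broad rate = 243.89 / 2,757.19 = 8.85%.

Broad underutilization rate ≈ 8.85%.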